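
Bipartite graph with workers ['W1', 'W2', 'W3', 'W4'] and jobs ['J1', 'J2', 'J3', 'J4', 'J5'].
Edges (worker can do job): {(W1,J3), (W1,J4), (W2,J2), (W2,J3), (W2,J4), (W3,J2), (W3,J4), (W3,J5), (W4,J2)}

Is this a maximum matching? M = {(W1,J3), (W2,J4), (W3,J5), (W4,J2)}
Yes, size 4 is maximum

Proposed matching has size 4.
Maximum matching size for this graph: 4.

This is a maximum matching.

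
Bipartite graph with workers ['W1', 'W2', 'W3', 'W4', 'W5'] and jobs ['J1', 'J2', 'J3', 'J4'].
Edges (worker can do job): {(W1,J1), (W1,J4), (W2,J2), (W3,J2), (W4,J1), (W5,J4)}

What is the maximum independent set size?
Maximum independent set = 6

By König's theorem:
- Min vertex cover = Max matching = 3
- Max independent set = Total vertices - Min vertex cover
- Max independent set = 9 - 3 = 6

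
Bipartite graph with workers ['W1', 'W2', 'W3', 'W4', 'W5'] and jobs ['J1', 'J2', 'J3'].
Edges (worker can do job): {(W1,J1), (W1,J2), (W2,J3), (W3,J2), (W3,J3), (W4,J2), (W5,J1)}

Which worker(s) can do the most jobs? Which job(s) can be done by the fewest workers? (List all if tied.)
Most versatile: W1, W3 (2 jobs); Least covered: J1, J3 (2 workers)

Worker degrees (jobs they can do): W1:2, W2:1, W3:2, W4:1, W5:1
Job degrees (workers who can do it): J1:2, J2:3, J3:2

Maximum worker degree is 2, achieved by: W1, W3
Minimum job degree is 2, achieved by: J1, J3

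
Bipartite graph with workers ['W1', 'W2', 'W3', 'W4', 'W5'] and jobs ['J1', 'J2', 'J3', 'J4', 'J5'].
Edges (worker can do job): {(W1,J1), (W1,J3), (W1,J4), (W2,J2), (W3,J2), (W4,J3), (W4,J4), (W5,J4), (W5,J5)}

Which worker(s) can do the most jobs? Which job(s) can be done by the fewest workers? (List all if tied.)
Most versatile: W1 (3 jobs); Least covered: J1, J5 (1 workers)

Worker degrees (jobs they can do): W1:3, W2:1, W3:1, W4:2, W5:2
Job degrees (workers who can do it): J1:1, J2:2, J3:2, J4:3, J5:1

Maximum worker degree is 3, achieved by: W1
Minimum job degree is 1, achieved by: J1, J5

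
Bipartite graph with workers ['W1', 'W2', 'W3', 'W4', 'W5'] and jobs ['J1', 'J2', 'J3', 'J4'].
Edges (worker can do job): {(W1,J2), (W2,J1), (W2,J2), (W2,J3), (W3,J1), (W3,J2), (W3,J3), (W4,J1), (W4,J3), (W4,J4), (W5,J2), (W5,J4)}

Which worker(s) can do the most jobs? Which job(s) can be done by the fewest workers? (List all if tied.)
Most versatile: W2, W3, W4 (3 jobs); Least covered: J4 (2 workers)

Worker degrees (jobs they can do): W1:1, W2:3, W3:3, W4:3, W5:2
Job degrees (workers who can do it): J1:3, J2:4, J3:3, J4:2

Maximum worker degree is 3, achieved by: W2, W3, W4
Minimum job degree is 2, achieved by: J4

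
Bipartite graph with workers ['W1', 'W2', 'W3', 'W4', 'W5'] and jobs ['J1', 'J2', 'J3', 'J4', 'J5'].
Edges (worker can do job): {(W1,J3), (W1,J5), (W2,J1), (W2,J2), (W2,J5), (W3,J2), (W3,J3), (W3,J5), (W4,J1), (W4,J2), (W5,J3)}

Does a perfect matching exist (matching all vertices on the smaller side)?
No, maximum matching has size 4 < 5

Maximum matching has size 4, need 5 for perfect matching.
Unmatched workers: ['W5']
Unmatched jobs: ['J4']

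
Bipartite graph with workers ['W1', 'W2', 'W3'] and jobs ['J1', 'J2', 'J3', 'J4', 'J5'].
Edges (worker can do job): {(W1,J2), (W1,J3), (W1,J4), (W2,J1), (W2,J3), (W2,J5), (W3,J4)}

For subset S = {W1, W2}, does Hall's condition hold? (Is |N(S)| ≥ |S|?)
Yes: |N(S)| = 5, |S| = 2

Subset S = {W1, W2}
Neighbors N(S) = {J1, J2, J3, J4, J5}

|N(S)| = 5, |S| = 2
Hall's condition: |N(S)| ≥ |S| is satisfied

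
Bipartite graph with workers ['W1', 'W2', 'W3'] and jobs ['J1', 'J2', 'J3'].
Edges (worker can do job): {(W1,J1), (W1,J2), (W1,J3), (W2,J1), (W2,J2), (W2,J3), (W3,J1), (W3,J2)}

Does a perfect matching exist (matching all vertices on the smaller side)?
Yes, perfect matching exists (size 3)

Perfect matching: {(W1,J1), (W2,J3), (W3,J2)}
All 3 vertices on the smaller side are matched.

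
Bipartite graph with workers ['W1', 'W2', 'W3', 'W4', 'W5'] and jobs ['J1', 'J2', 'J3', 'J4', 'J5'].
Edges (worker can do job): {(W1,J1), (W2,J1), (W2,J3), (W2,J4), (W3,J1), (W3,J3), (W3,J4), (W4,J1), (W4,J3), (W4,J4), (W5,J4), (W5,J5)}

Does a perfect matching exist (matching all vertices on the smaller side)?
No, maximum matching has size 4 < 5

Maximum matching has size 4, need 5 for perfect matching.
Unmatched workers: ['W1']
Unmatched jobs: ['J2']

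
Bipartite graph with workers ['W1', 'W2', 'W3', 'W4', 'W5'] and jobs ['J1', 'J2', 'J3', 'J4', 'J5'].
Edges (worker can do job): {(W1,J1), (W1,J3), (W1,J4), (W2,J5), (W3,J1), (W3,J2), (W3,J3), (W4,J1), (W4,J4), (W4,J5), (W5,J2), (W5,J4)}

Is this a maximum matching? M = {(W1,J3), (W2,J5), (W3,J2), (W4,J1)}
No, size 4 is not maximum

Proposed matching has size 4.
Maximum matching size for this graph: 5.

This is NOT maximum - can be improved to size 5.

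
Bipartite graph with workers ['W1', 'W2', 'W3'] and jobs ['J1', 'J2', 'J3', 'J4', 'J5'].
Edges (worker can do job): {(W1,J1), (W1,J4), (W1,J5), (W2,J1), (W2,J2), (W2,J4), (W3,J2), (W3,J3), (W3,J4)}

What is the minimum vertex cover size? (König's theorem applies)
Minimum vertex cover size = 3

By König's theorem: in bipartite graphs,
min vertex cover = max matching = 3

Maximum matching has size 3, so minimum vertex cover also has size 3.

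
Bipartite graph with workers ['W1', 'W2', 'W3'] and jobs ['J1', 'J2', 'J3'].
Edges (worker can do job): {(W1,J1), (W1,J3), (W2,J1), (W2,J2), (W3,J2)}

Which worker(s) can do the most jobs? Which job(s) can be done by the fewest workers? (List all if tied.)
Most versatile: W1, W2 (2 jobs); Least covered: J3 (1 workers)

Worker degrees (jobs they can do): W1:2, W2:2, W3:1
Job degrees (workers who can do it): J1:2, J2:2, J3:1

Maximum worker degree is 2, achieved by: W1, W2
Minimum job degree is 1, achieved by: J3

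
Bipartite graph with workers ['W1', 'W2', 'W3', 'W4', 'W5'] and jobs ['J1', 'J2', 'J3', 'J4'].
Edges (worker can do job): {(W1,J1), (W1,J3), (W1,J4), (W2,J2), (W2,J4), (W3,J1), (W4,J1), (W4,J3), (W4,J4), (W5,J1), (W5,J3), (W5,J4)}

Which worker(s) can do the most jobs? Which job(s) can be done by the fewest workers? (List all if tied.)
Most versatile: W1, W4, W5 (3 jobs); Least covered: J2 (1 workers)

Worker degrees (jobs they can do): W1:3, W2:2, W3:1, W4:3, W5:3
Job degrees (workers who can do it): J1:4, J2:1, J3:3, J4:4

Maximum worker degree is 3, achieved by: W1, W4, W5
Minimum job degree is 1, achieved by: J2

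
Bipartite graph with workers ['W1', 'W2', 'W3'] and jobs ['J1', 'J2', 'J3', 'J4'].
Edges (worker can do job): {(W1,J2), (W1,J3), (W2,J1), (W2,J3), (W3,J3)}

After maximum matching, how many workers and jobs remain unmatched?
Unmatched: 0 workers, 1 jobs

Maximum matching size: 3
Workers: 3 total, 3 matched, 0 unmatched
Jobs: 4 total, 3 matched, 1 unmatched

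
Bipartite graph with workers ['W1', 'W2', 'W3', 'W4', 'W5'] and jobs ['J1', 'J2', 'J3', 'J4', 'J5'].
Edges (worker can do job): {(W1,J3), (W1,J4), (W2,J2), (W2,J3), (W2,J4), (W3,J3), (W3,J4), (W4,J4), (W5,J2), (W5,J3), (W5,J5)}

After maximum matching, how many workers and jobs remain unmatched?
Unmatched: 1 workers, 1 jobs

Maximum matching size: 4
Workers: 5 total, 4 matched, 1 unmatched
Jobs: 5 total, 4 matched, 1 unmatched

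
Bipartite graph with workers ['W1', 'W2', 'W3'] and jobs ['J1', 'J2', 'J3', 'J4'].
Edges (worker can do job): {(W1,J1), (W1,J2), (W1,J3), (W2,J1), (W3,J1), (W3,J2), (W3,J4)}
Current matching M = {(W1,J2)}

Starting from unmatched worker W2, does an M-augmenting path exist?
Yes: W2 → J1

An M-augmenting path alternates non-matching / matching edges, starting and ending at unmatched vertices.
Path: W2 → J1
(J1 is unmatched in M, so the path is augmenting.)
Flipping edges along this path would increase |M| from 1 to 2.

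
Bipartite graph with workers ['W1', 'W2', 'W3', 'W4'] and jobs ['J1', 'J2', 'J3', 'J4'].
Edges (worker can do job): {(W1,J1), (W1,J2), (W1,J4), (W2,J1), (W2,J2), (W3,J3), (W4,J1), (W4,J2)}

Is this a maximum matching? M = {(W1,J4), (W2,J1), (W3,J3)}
No, size 3 is not maximum

Proposed matching has size 3.
Maximum matching size for this graph: 4.

This is NOT maximum - can be improved to size 4.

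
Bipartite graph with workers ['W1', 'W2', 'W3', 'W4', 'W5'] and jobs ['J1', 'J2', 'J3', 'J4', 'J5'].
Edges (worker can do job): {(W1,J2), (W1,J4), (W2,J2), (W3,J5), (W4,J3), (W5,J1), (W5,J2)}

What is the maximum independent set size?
Maximum independent set = 5

By König's theorem:
- Min vertex cover = Max matching = 5
- Max independent set = Total vertices - Min vertex cover
- Max independent set = 10 - 5 = 5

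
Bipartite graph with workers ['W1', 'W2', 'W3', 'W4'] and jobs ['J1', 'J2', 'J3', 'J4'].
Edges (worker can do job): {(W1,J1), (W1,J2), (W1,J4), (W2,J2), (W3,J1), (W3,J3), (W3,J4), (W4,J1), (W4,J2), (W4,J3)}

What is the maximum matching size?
Maximum matching size = 4

Maximum matching: {(W1,J4), (W2,J2), (W3,J3), (W4,J1)}
Size: 4

This assigns 4 workers to 4 distinct jobs.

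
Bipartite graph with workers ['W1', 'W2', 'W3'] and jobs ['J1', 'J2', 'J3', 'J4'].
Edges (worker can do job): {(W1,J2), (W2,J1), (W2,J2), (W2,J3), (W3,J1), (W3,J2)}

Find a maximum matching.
Matching: {(W1,J2), (W2,J3), (W3,J1)}

Maximum matching (size 3):
  W1 → J2
  W2 → J3
  W3 → J1

Each worker is assigned to at most one job, and each job to at most one worker.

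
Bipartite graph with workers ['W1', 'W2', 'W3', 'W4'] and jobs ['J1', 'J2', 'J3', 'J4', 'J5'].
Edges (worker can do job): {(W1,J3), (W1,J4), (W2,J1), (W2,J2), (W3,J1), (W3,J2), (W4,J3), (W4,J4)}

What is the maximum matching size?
Maximum matching size = 4

Maximum matching: {(W1,J3), (W2,J1), (W3,J2), (W4,J4)}
Size: 4

This assigns 4 workers to 4 distinct jobs.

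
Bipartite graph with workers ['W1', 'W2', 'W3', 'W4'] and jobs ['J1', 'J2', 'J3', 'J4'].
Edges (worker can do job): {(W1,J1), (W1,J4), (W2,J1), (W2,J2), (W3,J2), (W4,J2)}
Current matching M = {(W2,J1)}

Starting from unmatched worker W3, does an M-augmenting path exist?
Yes: W3 → J2

An M-augmenting path alternates non-matching / matching edges, starting and ending at unmatched vertices.
Path: W3 → J2
(J2 is unmatched in M, so the path is augmenting.)
Flipping edges along this path would increase |M| from 1 to 2.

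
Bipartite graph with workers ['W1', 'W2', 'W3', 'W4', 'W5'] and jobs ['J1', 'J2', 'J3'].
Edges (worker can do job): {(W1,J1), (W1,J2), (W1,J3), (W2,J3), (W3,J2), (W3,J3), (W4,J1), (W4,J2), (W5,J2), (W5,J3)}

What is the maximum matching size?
Maximum matching size = 3

Maximum matching: {(W3,J2), (W4,J1), (W5,J3)}
Size: 3

This assigns 3 workers to 3 distinct jobs.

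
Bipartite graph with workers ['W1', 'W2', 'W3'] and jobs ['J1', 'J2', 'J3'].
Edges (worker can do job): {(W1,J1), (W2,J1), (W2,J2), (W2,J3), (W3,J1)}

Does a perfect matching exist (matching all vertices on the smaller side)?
No, maximum matching has size 2 < 3

Maximum matching has size 2, need 3 for perfect matching.
Unmatched workers: ['W1']
Unmatched jobs: ['J2']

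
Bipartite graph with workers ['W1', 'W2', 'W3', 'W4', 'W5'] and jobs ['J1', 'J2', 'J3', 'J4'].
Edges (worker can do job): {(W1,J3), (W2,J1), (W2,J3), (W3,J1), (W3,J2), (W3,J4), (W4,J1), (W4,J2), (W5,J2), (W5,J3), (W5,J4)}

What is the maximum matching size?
Maximum matching size = 4

Maximum matching: {(W1,J3), (W3,J4), (W4,J1), (W5,J2)}
Size: 4

This assigns 4 workers to 4 distinct jobs.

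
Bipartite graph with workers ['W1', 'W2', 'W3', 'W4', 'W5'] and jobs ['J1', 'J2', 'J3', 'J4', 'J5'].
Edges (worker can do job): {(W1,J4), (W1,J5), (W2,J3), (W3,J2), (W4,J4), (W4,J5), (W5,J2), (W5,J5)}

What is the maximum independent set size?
Maximum independent set = 6

By König's theorem:
- Min vertex cover = Max matching = 4
- Max independent set = Total vertices - Min vertex cover
- Max independent set = 10 - 4 = 6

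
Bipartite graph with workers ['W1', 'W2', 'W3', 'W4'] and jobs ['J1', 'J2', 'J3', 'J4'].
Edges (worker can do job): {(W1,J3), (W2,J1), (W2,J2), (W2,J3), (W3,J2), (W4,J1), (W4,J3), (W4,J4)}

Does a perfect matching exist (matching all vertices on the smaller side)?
Yes, perfect matching exists (size 4)

Perfect matching: {(W1,J3), (W2,J1), (W3,J2), (W4,J4)}
All 4 vertices on the smaller side are matched.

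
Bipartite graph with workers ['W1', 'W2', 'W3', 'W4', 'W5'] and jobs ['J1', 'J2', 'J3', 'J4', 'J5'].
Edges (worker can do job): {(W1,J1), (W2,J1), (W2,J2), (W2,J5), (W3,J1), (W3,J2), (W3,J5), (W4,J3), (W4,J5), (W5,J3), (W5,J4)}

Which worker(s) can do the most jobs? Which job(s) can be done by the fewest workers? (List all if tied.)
Most versatile: W2, W3 (3 jobs); Least covered: J4 (1 workers)

Worker degrees (jobs they can do): W1:1, W2:3, W3:3, W4:2, W5:2
Job degrees (workers who can do it): J1:3, J2:2, J3:2, J4:1, J5:3

Maximum worker degree is 3, achieved by: W2, W3
Minimum job degree is 1, achieved by: J4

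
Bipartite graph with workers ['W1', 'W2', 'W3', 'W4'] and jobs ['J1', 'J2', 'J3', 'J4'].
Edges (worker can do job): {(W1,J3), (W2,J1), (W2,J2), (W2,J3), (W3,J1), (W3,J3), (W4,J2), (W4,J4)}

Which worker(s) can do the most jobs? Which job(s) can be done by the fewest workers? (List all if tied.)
Most versatile: W2 (3 jobs); Least covered: J4 (1 workers)

Worker degrees (jobs they can do): W1:1, W2:3, W3:2, W4:2
Job degrees (workers who can do it): J1:2, J2:2, J3:3, J4:1

Maximum worker degree is 3, achieved by: W2
Minimum job degree is 1, achieved by: J4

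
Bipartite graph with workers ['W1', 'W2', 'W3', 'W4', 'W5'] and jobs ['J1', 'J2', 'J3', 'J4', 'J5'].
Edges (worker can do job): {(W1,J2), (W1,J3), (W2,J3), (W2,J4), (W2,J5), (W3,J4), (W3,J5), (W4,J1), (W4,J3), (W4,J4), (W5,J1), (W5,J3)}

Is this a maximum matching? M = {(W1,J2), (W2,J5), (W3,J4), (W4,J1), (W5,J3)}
Yes, size 5 is maximum

Proposed matching has size 5.
Maximum matching size for this graph: 5.

This is a maximum matching.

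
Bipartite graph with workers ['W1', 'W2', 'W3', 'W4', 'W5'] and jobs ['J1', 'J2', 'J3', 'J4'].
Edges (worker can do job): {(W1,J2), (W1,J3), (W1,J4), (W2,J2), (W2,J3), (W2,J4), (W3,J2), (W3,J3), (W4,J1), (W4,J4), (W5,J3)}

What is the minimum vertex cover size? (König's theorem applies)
Minimum vertex cover size = 4

By König's theorem: in bipartite graphs,
min vertex cover = max matching = 4

Maximum matching has size 4, so minimum vertex cover also has size 4.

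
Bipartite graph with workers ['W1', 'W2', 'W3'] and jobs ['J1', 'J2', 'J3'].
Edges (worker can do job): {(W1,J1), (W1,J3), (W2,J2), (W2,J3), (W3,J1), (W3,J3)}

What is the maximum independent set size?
Maximum independent set = 3

By König's theorem:
- Min vertex cover = Max matching = 3
- Max independent set = Total vertices - Min vertex cover
- Max independent set = 6 - 3 = 3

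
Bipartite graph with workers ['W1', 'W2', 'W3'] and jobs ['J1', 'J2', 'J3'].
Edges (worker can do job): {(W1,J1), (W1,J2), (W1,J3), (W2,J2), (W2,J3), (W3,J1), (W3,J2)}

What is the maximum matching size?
Maximum matching size = 3

Maximum matching: {(W1,J1), (W2,J3), (W3,J2)}
Size: 3

This assigns 3 workers to 3 distinct jobs.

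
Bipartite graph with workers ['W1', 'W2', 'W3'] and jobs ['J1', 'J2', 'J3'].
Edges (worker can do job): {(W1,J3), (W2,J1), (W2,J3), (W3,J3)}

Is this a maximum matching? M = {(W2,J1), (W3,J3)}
Yes, size 2 is maximum

Proposed matching has size 2.
Maximum matching size for this graph: 2.

This is a maximum matching.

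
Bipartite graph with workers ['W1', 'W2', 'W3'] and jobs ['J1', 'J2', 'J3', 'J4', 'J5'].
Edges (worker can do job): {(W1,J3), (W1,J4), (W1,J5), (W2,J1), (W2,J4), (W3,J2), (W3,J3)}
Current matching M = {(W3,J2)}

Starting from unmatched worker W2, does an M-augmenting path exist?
Yes: W2 → J4

An M-augmenting path alternates non-matching / matching edges, starting and ending at unmatched vertices.
Path: W2 → J4
(J4 is unmatched in M, so the path is augmenting.)
Flipping edges along this path would increase |M| from 1 to 2.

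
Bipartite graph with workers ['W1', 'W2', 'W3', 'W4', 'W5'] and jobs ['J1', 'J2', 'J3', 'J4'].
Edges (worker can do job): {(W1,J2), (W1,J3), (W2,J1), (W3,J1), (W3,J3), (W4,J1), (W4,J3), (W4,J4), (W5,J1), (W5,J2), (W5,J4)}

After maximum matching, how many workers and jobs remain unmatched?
Unmatched: 1 workers, 0 jobs

Maximum matching size: 4
Workers: 5 total, 4 matched, 1 unmatched
Jobs: 4 total, 4 matched, 0 unmatched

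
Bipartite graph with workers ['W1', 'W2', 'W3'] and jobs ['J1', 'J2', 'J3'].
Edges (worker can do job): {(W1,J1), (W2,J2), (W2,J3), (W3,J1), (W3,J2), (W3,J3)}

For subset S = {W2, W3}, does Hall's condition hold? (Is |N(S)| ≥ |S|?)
Yes: |N(S)| = 3, |S| = 2

Subset S = {W2, W3}
Neighbors N(S) = {J1, J2, J3}

|N(S)| = 3, |S| = 2
Hall's condition: |N(S)| ≥ |S| is satisfied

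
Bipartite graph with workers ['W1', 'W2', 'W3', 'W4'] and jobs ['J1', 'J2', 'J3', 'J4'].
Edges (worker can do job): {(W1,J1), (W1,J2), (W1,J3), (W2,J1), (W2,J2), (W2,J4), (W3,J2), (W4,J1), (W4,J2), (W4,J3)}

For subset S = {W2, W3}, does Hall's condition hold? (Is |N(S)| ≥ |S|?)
Yes: |N(S)| = 3, |S| = 2

Subset S = {W2, W3}
Neighbors N(S) = {J1, J2, J4}

|N(S)| = 3, |S| = 2
Hall's condition: |N(S)| ≥ |S| is satisfied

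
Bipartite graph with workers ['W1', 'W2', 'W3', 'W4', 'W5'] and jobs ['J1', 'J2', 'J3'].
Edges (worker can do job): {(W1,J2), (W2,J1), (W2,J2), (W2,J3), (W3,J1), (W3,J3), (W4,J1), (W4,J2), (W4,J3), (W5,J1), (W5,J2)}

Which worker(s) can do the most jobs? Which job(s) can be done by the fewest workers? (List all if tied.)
Most versatile: W2, W4 (3 jobs); Least covered: J3 (3 workers)

Worker degrees (jobs they can do): W1:1, W2:3, W3:2, W4:3, W5:2
Job degrees (workers who can do it): J1:4, J2:4, J3:3

Maximum worker degree is 3, achieved by: W2, W4
Minimum job degree is 3, achieved by: J3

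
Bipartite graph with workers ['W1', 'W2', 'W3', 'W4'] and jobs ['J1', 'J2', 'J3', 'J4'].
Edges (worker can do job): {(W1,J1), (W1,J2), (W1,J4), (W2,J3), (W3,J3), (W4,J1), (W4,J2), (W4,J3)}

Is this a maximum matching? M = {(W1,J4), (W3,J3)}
No, size 2 is not maximum

Proposed matching has size 2.
Maximum matching size for this graph: 3.

This is NOT maximum - can be improved to size 3.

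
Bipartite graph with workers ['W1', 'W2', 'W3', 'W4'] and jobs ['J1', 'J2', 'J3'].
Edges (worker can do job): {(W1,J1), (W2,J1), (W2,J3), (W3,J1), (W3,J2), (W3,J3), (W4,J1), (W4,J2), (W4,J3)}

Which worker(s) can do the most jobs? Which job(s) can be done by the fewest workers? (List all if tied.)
Most versatile: W3, W4 (3 jobs); Least covered: J2 (2 workers)

Worker degrees (jobs they can do): W1:1, W2:2, W3:3, W4:3
Job degrees (workers who can do it): J1:4, J2:2, J3:3

Maximum worker degree is 3, achieved by: W3, W4
Minimum job degree is 2, achieved by: J2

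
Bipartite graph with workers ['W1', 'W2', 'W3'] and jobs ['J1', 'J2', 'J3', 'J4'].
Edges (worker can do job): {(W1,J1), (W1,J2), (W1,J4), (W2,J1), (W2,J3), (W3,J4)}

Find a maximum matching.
Matching: {(W1,J1), (W2,J3), (W3,J4)}

Maximum matching (size 3):
  W1 → J1
  W2 → J3
  W3 → J4

Each worker is assigned to at most one job, and each job to at most one worker.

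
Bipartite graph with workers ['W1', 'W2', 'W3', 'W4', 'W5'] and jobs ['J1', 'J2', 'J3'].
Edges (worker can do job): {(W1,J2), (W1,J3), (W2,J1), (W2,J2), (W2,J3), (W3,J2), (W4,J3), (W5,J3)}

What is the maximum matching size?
Maximum matching size = 3

Maximum matching: {(W2,J1), (W3,J2), (W5,J3)}
Size: 3

This assigns 3 workers to 3 distinct jobs.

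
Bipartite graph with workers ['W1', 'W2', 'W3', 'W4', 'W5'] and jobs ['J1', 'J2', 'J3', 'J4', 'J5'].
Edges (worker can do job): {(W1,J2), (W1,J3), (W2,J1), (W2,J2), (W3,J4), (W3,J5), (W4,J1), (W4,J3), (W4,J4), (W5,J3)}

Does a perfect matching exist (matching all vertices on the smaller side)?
Yes, perfect matching exists (size 5)

Perfect matching: {(W1,J2), (W2,J1), (W3,J5), (W4,J4), (W5,J3)}
All 5 vertices on the smaller side are matched.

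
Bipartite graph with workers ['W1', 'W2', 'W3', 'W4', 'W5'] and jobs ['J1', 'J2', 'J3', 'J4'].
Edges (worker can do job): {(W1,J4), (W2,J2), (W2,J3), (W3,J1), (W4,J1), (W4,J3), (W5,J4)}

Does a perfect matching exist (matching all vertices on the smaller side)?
Yes, perfect matching exists (size 4)

Perfect matching: {(W2,J2), (W3,J1), (W4,J3), (W5,J4)}
All 4 vertices on the smaller side are matched.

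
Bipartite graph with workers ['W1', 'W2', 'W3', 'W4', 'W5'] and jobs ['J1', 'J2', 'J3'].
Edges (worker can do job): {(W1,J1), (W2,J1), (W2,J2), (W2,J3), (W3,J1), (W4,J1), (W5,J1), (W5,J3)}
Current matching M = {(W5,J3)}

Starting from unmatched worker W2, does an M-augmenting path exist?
Yes: W2 → J1

An M-augmenting path alternates non-matching / matching edges, starting and ending at unmatched vertices.
Path: W2 → J1
(J1 is unmatched in M, so the path is augmenting.)
Flipping edges along this path would increase |M| from 1 to 2.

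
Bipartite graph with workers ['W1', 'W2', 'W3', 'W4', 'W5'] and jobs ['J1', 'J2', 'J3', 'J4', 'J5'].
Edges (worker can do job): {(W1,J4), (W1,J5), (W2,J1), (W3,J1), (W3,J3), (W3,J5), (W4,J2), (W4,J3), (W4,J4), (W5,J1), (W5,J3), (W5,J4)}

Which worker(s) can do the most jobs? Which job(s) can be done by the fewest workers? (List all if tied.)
Most versatile: W3, W4, W5 (3 jobs); Least covered: J2 (1 workers)

Worker degrees (jobs they can do): W1:2, W2:1, W3:3, W4:3, W5:3
Job degrees (workers who can do it): J1:3, J2:1, J3:3, J4:3, J5:2

Maximum worker degree is 3, achieved by: W3, W4, W5
Minimum job degree is 1, achieved by: J2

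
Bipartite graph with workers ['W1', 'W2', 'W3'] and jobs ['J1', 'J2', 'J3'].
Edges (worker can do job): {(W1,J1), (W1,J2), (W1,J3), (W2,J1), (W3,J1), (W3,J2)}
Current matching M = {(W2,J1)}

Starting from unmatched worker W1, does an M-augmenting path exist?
Yes: W1 → J2

An M-augmenting path alternates non-matching / matching edges, starting and ending at unmatched vertices.
Path: W1 → J2
(J2 is unmatched in M, so the path is augmenting.)
Flipping edges along this path would increase |M| from 1 to 2.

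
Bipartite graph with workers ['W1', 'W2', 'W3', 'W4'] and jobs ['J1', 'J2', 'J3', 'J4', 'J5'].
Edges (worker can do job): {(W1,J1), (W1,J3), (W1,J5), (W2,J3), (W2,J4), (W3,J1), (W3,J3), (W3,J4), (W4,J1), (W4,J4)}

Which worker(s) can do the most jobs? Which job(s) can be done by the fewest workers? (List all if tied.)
Most versatile: W1, W3 (3 jobs); Least covered: J2 (0 workers)

Worker degrees (jobs they can do): W1:3, W2:2, W3:3, W4:2
Job degrees (workers who can do it): J1:3, J2:0, J3:3, J4:3, J5:1

Maximum worker degree is 3, achieved by: W1, W3
Minimum job degree is 0, achieved by: J2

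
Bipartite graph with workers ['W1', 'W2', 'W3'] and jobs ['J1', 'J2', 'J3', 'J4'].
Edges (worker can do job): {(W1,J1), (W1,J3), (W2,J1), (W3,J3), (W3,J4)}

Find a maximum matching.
Matching: {(W1,J3), (W2,J1), (W3,J4)}

Maximum matching (size 3):
  W1 → J3
  W2 → J1
  W3 → J4

Each worker is assigned to at most one job, and each job to at most one worker.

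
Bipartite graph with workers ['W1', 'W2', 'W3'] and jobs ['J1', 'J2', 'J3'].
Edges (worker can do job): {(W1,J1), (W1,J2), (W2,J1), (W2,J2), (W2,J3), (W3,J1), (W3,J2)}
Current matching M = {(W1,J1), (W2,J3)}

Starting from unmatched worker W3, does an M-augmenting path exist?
Yes: W3 → J2

An M-augmenting path alternates non-matching / matching edges, starting and ending at unmatched vertices.
Path: W3 → J2
(J2 is unmatched in M, so the path is augmenting.)
Flipping edges along this path would increase |M| from 2 to 3.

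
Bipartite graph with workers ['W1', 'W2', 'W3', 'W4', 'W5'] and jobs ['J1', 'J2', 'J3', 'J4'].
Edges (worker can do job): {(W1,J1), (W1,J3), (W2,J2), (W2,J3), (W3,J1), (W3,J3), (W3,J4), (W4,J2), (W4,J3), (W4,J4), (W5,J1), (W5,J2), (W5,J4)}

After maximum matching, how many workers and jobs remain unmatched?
Unmatched: 1 workers, 0 jobs

Maximum matching size: 4
Workers: 5 total, 4 matched, 1 unmatched
Jobs: 4 total, 4 matched, 0 unmatched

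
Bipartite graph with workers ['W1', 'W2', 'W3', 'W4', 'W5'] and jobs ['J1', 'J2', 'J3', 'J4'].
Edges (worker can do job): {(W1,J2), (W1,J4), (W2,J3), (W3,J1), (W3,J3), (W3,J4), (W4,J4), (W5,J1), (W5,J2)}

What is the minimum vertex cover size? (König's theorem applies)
Minimum vertex cover size = 4

By König's theorem: in bipartite graphs,
min vertex cover = max matching = 4

Maximum matching has size 4, so minimum vertex cover also has size 4.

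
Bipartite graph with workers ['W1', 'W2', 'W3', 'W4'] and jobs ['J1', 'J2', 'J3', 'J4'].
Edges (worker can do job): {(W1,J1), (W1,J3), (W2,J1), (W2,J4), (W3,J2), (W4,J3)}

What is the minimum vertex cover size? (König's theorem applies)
Minimum vertex cover size = 4

By König's theorem: in bipartite graphs,
min vertex cover = max matching = 4

Maximum matching has size 4, so minimum vertex cover also has size 4.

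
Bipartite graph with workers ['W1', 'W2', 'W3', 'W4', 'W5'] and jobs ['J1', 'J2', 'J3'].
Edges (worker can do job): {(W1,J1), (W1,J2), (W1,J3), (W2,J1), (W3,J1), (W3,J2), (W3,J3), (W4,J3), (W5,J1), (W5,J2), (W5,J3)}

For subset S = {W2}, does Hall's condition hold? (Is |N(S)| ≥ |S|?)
Yes: |N(S)| = 1, |S| = 1

Subset S = {W2}
Neighbors N(S) = {J1}

|N(S)| = 1, |S| = 1
Hall's condition: |N(S)| ≥ |S| is satisfied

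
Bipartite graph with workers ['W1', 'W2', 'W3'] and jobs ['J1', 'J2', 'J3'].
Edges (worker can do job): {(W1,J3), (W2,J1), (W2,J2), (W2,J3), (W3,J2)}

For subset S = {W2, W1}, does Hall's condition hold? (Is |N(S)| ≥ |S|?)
Yes: |N(S)| = 3, |S| = 2

Subset S = {W2, W1}
Neighbors N(S) = {J1, J2, J3}

|N(S)| = 3, |S| = 2
Hall's condition: |N(S)| ≥ |S| is satisfied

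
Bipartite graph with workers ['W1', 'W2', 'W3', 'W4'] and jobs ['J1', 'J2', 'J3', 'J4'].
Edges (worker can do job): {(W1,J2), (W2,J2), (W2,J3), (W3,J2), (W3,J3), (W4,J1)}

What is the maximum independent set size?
Maximum independent set = 5

By König's theorem:
- Min vertex cover = Max matching = 3
- Max independent set = Total vertices - Min vertex cover
- Max independent set = 8 - 3 = 5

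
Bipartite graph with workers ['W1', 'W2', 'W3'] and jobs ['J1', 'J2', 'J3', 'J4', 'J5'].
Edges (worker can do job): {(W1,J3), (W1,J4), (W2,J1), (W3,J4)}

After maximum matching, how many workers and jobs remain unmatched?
Unmatched: 0 workers, 2 jobs

Maximum matching size: 3
Workers: 3 total, 3 matched, 0 unmatched
Jobs: 5 total, 3 matched, 2 unmatched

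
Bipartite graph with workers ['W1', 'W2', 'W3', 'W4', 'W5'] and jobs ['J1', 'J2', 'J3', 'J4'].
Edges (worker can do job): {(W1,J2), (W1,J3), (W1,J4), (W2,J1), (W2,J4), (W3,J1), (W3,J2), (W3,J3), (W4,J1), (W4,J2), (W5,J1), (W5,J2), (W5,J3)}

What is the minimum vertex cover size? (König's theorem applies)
Minimum vertex cover size = 4

By König's theorem: in bipartite graphs,
min vertex cover = max matching = 4

Maximum matching has size 4, so minimum vertex cover also has size 4.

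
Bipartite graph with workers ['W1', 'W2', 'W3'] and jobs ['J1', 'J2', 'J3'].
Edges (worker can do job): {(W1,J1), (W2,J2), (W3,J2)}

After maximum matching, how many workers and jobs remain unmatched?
Unmatched: 1 workers, 1 jobs

Maximum matching size: 2
Workers: 3 total, 2 matched, 1 unmatched
Jobs: 3 total, 2 matched, 1 unmatched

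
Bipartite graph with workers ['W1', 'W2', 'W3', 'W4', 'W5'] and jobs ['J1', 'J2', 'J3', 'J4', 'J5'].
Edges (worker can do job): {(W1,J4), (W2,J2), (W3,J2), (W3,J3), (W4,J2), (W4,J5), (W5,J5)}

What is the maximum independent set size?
Maximum independent set = 6

By König's theorem:
- Min vertex cover = Max matching = 4
- Max independent set = Total vertices - Min vertex cover
- Max independent set = 10 - 4 = 6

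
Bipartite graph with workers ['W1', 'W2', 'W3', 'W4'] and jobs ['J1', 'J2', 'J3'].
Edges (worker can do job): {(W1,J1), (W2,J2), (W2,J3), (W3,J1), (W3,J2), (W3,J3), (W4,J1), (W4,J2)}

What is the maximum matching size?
Maximum matching size = 3

Maximum matching: {(W1,J1), (W3,J3), (W4,J2)}
Size: 3

This assigns 3 workers to 3 distinct jobs.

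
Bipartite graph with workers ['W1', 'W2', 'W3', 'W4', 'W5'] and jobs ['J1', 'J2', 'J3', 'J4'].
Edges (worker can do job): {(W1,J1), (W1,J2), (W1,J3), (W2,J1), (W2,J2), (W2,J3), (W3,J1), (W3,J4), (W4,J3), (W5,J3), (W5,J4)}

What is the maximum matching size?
Maximum matching size = 4

Maximum matching: {(W1,J2), (W3,J1), (W4,J3), (W5,J4)}
Size: 4

This assigns 4 workers to 4 distinct jobs.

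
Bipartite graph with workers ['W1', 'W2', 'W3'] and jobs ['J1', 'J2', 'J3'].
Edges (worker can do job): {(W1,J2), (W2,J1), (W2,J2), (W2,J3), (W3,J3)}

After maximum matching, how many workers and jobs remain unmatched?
Unmatched: 0 workers, 0 jobs

Maximum matching size: 3
Workers: 3 total, 3 matched, 0 unmatched
Jobs: 3 total, 3 matched, 0 unmatched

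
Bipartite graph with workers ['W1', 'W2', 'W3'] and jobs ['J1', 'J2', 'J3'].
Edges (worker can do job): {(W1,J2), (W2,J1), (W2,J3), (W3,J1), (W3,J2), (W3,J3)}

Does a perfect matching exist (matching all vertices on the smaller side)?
Yes, perfect matching exists (size 3)

Perfect matching: {(W1,J2), (W2,J1), (W3,J3)}
All 3 vertices on the smaller side are matched.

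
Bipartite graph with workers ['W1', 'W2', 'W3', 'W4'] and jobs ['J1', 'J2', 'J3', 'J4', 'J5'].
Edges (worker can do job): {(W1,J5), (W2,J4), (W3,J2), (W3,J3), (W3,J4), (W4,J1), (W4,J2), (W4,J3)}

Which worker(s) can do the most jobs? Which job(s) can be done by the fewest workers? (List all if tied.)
Most versatile: W3, W4 (3 jobs); Least covered: J1, J5 (1 workers)

Worker degrees (jobs they can do): W1:1, W2:1, W3:3, W4:3
Job degrees (workers who can do it): J1:1, J2:2, J3:2, J4:2, J5:1

Maximum worker degree is 3, achieved by: W3, W4
Minimum job degree is 1, achieved by: J1, J5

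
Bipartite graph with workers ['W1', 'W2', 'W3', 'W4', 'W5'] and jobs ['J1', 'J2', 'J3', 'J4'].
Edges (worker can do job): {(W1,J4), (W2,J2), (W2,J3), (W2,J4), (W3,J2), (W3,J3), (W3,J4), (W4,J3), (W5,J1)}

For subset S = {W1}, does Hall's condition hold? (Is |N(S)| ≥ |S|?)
Yes: |N(S)| = 1, |S| = 1

Subset S = {W1}
Neighbors N(S) = {J4}

|N(S)| = 1, |S| = 1
Hall's condition: |N(S)| ≥ |S| is satisfied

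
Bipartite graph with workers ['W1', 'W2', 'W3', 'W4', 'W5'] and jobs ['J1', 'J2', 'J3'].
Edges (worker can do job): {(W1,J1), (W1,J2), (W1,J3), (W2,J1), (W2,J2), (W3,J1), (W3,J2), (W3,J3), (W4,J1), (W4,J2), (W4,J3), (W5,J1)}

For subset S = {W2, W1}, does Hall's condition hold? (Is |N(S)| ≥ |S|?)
Yes: |N(S)| = 3, |S| = 2

Subset S = {W2, W1}
Neighbors N(S) = {J1, J2, J3}

|N(S)| = 3, |S| = 2
Hall's condition: |N(S)| ≥ |S| is satisfied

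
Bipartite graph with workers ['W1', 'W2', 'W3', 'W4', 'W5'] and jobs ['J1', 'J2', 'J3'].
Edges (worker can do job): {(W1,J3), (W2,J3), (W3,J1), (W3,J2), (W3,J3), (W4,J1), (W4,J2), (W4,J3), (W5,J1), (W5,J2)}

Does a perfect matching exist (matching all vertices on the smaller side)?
Yes, perfect matching exists (size 3)

Perfect matching: {(W3,J2), (W4,J3), (W5,J1)}
All 3 vertices on the smaller side are matched.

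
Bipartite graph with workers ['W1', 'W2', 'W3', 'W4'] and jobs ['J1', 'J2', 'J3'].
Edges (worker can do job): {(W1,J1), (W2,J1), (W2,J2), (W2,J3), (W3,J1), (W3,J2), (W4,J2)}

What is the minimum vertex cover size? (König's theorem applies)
Minimum vertex cover size = 3

By König's theorem: in bipartite graphs,
min vertex cover = max matching = 3

Maximum matching has size 3, so minimum vertex cover also has size 3.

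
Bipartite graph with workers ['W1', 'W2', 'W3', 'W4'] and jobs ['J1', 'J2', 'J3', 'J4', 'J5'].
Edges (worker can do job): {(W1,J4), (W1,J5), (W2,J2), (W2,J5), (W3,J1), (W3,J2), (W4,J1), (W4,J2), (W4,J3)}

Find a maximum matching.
Matching: {(W1,J4), (W2,J5), (W3,J2), (W4,J3)}

Maximum matching (size 4):
  W1 → J4
  W2 → J5
  W3 → J2
  W4 → J3

Each worker is assigned to at most one job, and each job to at most one worker.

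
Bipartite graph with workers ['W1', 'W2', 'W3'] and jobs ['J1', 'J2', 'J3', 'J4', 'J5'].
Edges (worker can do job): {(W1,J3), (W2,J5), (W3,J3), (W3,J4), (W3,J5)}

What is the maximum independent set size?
Maximum independent set = 5

By König's theorem:
- Min vertex cover = Max matching = 3
- Max independent set = Total vertices - Min vertex cover
- Max independent set = 8 - 3 = 5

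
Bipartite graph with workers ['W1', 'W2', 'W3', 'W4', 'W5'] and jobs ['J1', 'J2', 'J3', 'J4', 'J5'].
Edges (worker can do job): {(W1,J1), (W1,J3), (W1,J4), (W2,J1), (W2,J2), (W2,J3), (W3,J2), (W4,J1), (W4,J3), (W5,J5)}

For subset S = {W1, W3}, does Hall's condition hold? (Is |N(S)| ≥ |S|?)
Yes: |N(S)| = 4, |S| = 2

Subset S = {W1, W3}
Neighbors N(S) = {J1, J2, J3, J4}

|N(S)| = 4, |S| = 2
Hall's condition: |N(S)| ≥ |S| is satisfied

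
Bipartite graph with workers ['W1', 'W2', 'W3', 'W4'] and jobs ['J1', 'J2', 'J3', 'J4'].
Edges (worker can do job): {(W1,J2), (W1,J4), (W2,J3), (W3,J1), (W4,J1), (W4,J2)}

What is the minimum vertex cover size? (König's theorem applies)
Minimum vertex cover size = 4

By König's theorem: in bipartite graphs,
min vertex cover = max matching = 4

Maximum matching has size 4, so minimum vertex cover also has size 4.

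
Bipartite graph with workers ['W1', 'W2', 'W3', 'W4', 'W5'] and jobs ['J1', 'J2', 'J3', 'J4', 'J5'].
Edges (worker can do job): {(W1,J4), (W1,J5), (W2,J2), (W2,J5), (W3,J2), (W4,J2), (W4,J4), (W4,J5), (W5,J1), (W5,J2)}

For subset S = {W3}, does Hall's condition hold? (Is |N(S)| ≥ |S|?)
Yes: |N(S)| = 1, |S| = 1

Subset S = {W3}
Neighbors N(S) = {J2}

|N(S)| = 1, |S| = 1
Hall's condition: |N(S)| ≥ |S| is satisfied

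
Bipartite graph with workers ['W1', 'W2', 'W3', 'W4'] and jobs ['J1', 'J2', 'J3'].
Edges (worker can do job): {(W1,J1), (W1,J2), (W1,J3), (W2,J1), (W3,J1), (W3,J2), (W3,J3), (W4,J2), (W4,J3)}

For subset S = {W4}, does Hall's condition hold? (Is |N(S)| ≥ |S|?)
Yes: |N(S)| = 2, |S| = 1

Subset S = {W4}
Neighbors N(S) = {J2, J3}

|N(S)| = 2, |S| = 1
Hall's condition: |N(S)| ≥ |S| is satisfied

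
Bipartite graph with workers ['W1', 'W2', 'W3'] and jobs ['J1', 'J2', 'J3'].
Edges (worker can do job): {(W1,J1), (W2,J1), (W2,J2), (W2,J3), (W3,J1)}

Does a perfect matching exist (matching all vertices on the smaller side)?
No, maximum matching has size 2 < 3

Maximum matching has size 2, need 3 for perfect matching.
Unmatched workers: ['W1']
Unmatched jobs: ['J2']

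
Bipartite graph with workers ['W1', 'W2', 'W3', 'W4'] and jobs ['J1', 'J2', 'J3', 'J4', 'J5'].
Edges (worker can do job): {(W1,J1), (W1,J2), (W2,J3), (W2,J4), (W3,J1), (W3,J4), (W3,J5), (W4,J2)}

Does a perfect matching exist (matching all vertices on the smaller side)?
Yes, perfect matching exists (size 4)

Perfect matching: {(W1,J1), (W2,J3), (W3,J5), (W4,J2)}
All 4 vertices on the smaller side are matched.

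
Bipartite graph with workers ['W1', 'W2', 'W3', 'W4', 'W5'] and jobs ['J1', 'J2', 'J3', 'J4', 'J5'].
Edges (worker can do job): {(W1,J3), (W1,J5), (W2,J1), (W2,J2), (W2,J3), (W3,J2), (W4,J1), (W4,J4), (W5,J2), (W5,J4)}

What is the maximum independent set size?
Maximum independent set = 5

By König's theorem:
- Min vertex cover = Max matching = 5
- Max independent set = Total vertices - Min vertex cover
- Max independent set = 10 - 5 = 5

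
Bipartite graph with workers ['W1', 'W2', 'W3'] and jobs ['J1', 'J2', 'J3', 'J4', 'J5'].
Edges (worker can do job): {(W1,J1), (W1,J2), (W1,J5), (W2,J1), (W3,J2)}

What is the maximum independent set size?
Maximum independent set = 5

By König's theorem:
- Min vertex cover = Max matching = 3
- Max independent set = Total vertices - Min vertex cover
- Max independent set = 8 - 3 = 5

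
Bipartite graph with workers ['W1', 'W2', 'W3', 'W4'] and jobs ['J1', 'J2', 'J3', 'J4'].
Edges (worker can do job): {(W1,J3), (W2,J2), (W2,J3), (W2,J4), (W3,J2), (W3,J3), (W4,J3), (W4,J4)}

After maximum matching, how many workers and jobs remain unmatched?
Unmatched: 1 workers, 1 jobs

Maximum matching size: 3
Workers: 4 total, 3 matched, 1 unmatched
Jobs: 4 total, 3 matched, 1 unmatched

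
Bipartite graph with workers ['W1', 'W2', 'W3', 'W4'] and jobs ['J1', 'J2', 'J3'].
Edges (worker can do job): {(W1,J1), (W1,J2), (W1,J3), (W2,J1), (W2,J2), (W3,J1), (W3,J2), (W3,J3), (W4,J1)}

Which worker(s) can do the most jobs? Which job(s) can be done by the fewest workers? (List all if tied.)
Most versatile: W1, W3 (3 jobs); Least covered: J3 (2 workers)

Worker degrees (jobs they can do): W1:3, W2:2, W3:3, W4:1
Job degrees (workers who can do it): J1:4, J2:3, J3:2

Maximum worker degree is 3, achieved by: W1, W3
Minimum job degree is 2, achieved by: J3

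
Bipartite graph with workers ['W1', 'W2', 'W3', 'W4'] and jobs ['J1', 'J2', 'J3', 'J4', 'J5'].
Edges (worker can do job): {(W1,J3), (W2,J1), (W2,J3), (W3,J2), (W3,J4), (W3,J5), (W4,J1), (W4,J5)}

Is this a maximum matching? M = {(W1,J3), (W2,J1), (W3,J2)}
No, size 3 is not maximum

Proposed matching has size 3.
Maximum matching size for this graph: 4.

This is NOT maximum - can be improved to size 4.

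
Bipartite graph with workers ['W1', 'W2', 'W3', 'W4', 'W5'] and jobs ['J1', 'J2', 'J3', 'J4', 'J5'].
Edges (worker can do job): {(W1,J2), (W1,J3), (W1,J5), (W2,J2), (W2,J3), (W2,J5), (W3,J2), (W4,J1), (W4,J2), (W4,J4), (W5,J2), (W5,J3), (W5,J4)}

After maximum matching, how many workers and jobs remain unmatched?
Unmatched: 0 workers, 0 jobs

Maximum matching size: 5
Workers: 5 total, 5 matched, 0 unmatched
Jobs: 5 total, 5 matched, 0 unmatched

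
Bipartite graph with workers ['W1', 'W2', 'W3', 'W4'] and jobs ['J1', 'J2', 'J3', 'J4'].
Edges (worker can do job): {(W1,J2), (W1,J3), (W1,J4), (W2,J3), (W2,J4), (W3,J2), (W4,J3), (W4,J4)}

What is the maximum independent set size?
Maximum independent set = 5

By König's theorem:
- Min vertex cover = Max matching = 3
- Max independent set = Total vertices - Min vertex cover
- Max independent set = 8 - 3 = 5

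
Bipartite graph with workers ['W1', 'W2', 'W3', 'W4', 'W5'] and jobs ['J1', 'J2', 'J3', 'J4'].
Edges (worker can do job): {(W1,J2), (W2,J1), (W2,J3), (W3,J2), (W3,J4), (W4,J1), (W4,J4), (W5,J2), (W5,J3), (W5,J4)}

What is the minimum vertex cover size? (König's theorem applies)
Minimum vertex cover size = 4

By König's theorem: in bipartite graphs,
min vertex cover = max matching = 4

Maximum matching has size 4, so minimum vertex cover also has size 4.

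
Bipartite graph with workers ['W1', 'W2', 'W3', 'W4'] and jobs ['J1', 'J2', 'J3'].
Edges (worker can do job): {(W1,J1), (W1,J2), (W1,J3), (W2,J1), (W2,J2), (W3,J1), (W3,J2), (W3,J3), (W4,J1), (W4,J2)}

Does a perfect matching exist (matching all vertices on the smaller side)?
Yes, perfect matching exists (size 3)

Perfect matching: {(W1,J3), (W3,J2), (W4,J1)}
All 3 vertices on the smaller side are matched.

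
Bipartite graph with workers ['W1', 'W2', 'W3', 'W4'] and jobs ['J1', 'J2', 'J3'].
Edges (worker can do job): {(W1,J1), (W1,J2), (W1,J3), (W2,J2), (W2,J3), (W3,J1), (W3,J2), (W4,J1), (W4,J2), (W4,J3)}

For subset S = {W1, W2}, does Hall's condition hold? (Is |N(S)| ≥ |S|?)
Yes: |N(S)| = 3, |S| = 2

Subset S = {W1, W2}
Neighbors N(S) = {J1, J2, J3}

|N(S)| = 3, |S| = 2
Hall's condition: |N(S)| ≥ |S| is satisfied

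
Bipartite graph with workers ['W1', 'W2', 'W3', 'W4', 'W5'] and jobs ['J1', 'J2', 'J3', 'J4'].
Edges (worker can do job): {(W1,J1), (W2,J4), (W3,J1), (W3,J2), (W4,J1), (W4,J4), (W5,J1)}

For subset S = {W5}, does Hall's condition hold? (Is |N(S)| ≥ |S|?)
Yes: |N(S)| = 1, |S| = 1

Subset S = {W5}
Neighbors N(S) = {J1}

|N(S)| = 1, |S| = 1
Hall's condition: |N(S)| ≥ |S| is satisfied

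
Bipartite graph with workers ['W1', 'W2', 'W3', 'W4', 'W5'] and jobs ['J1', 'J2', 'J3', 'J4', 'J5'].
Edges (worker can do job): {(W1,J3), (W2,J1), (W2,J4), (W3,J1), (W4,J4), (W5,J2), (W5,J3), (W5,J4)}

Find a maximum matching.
Matching: {(W1,J3), (W3,J1), (W4,J4), (W5,J2)}

Maximum matching (size 4):
  W1 → J3
  W3 → J1
  W4 → J4
  W5 → J2

Each worker is assigned to at most one job, and each job to at most one worker.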